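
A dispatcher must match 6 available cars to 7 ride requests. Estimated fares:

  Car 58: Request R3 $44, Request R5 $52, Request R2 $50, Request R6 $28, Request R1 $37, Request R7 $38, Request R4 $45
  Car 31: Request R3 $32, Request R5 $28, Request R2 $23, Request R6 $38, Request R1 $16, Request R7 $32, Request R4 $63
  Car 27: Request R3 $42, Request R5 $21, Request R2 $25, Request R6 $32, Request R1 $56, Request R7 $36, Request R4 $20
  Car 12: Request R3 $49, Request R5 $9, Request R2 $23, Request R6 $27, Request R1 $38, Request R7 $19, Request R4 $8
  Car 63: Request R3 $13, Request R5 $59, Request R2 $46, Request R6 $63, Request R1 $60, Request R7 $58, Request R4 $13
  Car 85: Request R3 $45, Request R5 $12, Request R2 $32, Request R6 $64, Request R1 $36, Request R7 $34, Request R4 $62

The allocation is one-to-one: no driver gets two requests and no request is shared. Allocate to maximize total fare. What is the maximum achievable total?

Maximum total: $342

Optimal: Car 58→Request R5 ($52), Car 31→Request R4 ($63), Car 27→Request R1 ($56), Car 12→Request R3 ($49), Car 63→Request R7 ($58), Car 85→Request R6 ($64) — total 52+63+56+49+58+64 = $342.
Swapping Car 31↔Car 27 (Car 31→Request R1 $16, Car 27→Request R4 $20) loses 83.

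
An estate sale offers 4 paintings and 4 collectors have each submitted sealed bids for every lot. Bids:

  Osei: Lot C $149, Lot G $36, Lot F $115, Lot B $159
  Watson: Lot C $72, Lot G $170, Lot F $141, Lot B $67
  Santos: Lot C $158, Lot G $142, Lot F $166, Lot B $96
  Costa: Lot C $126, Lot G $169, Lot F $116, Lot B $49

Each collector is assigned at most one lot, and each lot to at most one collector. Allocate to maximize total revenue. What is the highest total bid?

Maximum total: $627

Optimal: Osei→Lot B ($159), Watson→Lot F ($141), Santos→Lot C ($158), Costa→Lot G ($169) — total 159+141+158+169 = $627.
Column-greedy (each lot in turn goes to its best remaining collector) gives $603, worse by 24.
Checked against all permutations: $627 is optimal.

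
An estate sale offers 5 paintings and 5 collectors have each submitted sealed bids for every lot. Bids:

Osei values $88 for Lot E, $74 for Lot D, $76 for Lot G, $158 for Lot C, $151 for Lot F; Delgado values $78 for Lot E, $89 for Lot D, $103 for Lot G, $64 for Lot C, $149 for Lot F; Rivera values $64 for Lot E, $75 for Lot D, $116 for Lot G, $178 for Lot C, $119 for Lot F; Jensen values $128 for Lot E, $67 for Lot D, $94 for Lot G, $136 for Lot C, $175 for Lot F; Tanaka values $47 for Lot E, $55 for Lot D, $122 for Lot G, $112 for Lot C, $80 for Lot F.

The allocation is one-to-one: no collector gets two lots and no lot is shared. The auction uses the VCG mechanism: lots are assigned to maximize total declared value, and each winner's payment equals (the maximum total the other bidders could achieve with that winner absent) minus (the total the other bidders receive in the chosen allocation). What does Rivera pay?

Rivera pays $67.

Efficient allocation: Osei→Lot F ($151), Delgado→Lot D ($89), Rivera→Lot C ($178), Jensen→Lot E ($128), Tanaka→Lot G ($122); total welfare W = $668.
Rivera receives Lot C at value $178, so the others get W − 178 = $490.
Without Rivera: best allocation of the remaining 4 bidders over all 5 lots is Osei→Lot C ($158), Delgado→Lot F ($149), Jensen→Lot E ($128), Tanaka→Lot G ($122), total $557.
VCG payment = (others' best without Rivera) − (others' welfare with Rivera) = 557 − 490 = $67.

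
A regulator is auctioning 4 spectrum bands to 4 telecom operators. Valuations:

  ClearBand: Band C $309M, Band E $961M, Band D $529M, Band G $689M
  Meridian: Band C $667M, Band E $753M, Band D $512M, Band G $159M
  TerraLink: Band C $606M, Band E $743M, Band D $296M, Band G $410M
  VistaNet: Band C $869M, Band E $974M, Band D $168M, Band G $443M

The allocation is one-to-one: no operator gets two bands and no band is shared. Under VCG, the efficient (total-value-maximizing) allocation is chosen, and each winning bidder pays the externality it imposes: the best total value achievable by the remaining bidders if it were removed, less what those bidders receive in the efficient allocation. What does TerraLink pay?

Efficient allocation: ClearBand→Band G ($689M), Meridian→Band D ($512M), TerraLink→Band E ($743M), VistaNet→Band C ($869M); total welfare W = $2813M.
TerraLink receives Band E at value $743M, so the others get W − 743 = $2070M.
Without TerraLink: best allocation of the remaining 3 bidders over all 4 bands is ClearBand→Band E ($961M), Meridian→Band D ($512M), VistaNet→Band C ($869M), total $2342M.
VCG payment = (others' best without TerraLink) − (others' welfare with TerraLink) = 2342 − 2070 = $272M.

TerraLink pays $272M.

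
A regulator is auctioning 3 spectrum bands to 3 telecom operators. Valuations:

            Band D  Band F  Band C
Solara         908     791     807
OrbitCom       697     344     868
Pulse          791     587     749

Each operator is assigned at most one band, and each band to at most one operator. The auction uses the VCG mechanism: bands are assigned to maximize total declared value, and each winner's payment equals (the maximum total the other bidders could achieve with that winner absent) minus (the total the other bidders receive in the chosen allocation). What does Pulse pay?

Efficient allocation: Solara→Band F ($791M), OrbitCom→Band C ($868M), Pulse→Band D ($791M); total welfare W = $2450M.
Pulse receives Band D at value $791M, so the others get W − 791 = $1659M.
Without Pulse: best allocation of the remaining 2 bidders over all 3 bands is Solara→Band D ($908M), OrbitCom→Band C ($868M), total $1776M.
VCG payment = (others' best without Pulse) − (others' welfare with Pulse) = 1776 − 1659 = $117M.

Pulse pays $117M.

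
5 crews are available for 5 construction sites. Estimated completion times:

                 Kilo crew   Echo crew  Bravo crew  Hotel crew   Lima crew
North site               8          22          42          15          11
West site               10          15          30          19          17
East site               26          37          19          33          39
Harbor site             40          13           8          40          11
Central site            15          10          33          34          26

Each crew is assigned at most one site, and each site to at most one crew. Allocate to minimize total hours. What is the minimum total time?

Optimal: Kilo crew→West site (10 hours), Echo crew→Central site (10 hours), Bravo crew→East site (19 hours), Hotel crew→North site (15 hours), Lima crew→Harbor site (11 hours) — total 10+10+19+15+11 = 65 hours.
Min-entry greedy (repeatedly take the single cheapest remaining cell) gives 76 hours, worse by 11.
Checked against all permutations: 65 hours is optimal.

Min total: 65 hours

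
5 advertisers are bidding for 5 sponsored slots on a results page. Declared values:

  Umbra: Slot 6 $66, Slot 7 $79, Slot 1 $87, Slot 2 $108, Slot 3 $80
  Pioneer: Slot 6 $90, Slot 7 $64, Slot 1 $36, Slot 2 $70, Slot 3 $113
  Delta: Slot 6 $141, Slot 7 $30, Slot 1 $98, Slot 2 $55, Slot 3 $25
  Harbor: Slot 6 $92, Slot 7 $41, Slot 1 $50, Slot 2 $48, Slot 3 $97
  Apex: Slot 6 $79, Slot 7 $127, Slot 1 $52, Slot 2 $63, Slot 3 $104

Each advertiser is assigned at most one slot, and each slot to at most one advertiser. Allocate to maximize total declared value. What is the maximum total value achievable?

This is the linear assignment problem.
Optimal: Umbra→Slot 2 ($108), Pioneer→Slot 3 ($113), Delta→Slot 6 ($141), Harbor→Slot 1 ($50), Apex→Slot 7 ($127) — total 108+113+141+50+127 = $539.
Column-greedy (each slot in turn goes to its best remaining advertiser) gives $522, worse by 17.
Every other assignment is strictly worse.

Max total: $539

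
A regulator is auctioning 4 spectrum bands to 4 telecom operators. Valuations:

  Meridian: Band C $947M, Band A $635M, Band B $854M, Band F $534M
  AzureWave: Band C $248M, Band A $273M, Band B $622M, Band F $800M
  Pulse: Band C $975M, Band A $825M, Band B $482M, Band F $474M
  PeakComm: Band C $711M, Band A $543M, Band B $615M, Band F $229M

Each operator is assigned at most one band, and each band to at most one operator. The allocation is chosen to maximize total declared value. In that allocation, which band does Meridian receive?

Optimal: Meridian→Band B ($854M), AzureWave→Band F ($800M), Pulse→Band A ($825M), PeakComm→Band C ($711M) — total 854+800+825+711 = $3190M.
Max-entry greedy (repeatedly take the single best remaining cell) gives $3172M, worse by 18.
Swapping AzureWave↔PeakComm (AzureWave→Band C $248M, PeakComm→Band F $229M) loses 1034.
No other one-to-one assignment exceeds $3190M.
Meridian's own top band is Band C ($947M), but forcing Meridian→Band C and reassigning the rest optimally gives only $3187M — worse by 3.

Meridian receives Band B.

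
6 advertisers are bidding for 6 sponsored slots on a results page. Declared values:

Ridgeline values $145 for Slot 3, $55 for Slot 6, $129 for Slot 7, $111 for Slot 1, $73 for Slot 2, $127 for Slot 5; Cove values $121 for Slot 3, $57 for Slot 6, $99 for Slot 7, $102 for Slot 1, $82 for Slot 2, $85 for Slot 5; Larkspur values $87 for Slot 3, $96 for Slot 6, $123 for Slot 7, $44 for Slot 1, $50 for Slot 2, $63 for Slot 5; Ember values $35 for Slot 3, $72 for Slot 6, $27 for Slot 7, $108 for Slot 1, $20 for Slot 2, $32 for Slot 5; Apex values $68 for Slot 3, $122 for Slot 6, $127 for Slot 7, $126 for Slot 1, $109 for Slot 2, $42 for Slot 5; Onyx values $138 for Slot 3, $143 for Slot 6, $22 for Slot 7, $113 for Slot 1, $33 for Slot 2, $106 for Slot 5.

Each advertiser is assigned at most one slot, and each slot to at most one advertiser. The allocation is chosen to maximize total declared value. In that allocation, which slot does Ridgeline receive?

Optimal: Ridgeline→Slot 5 ($127), Cove→Slot 3 ($121), Larkspur→Slot 7 ($123), Ember→Slot 1 ($108), Apex→Slot 2 ($109), Onyx→Slot 6 ($143) — total 127+121+123+108+109+143 = $731.
Row-greedy (each advertiser in turn takes its best remaining slot) gives $657, worse by 74.
Next-best assignment: Ridgeline→Slot 3, Cove→Slot 5, Larkspur→Slot 7, Ember→Slot 1, Apex→Slot 2, Onyx→Slot 6 = $713.
Swapping Cove↔Apex (Cove→Slot 2 $82, Apex→Slot 3 $68) loses 80.
Ridgeline's own top slot is Slot 3 ($145), but forcing Ridgeline→Slot 3 and reassigning the rest optimally gives only $713 — worse by 18.

Ridgeline receives Slot 5.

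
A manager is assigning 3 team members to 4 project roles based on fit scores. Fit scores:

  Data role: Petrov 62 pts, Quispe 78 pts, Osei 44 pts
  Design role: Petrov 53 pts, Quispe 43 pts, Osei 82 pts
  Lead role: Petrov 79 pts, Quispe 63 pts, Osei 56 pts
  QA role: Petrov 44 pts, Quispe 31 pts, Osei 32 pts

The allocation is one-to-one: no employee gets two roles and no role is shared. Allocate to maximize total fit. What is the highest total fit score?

Optimal: Petrov→Lead role (79 pts), Quispe→Data role (78 pts), Osei→Design role (82 pts) — total 79+78+82 = 239 pts.
Next-best assignment: Petrov→Data role, Quispe→Lead role, Osei→Design role = 207 pts.
Checked against all permutations: 239 pts is optimal.

Max total: 239 pts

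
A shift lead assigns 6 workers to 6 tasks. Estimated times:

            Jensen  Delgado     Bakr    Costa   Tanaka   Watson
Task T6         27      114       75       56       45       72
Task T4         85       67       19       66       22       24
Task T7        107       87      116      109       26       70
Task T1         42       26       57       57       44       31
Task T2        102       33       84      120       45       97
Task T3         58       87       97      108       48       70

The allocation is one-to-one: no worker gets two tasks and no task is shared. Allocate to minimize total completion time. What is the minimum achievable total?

Min total: 223 min

Optimal: Jensen→Task T3 (58 min), Delgado→Task T2 (33 min), Bakr→Task T4 (19 min), Costa→Task T6 (56 min), Tanaka→Task T7 (26 min), Watson→Task T1 (31 min) — total 58+33+19+56+26+31 = 223 min.
Min-entry greedy (repeatedly take the single cheapest remaining cell) gives 288 min, worse by 65.
Every other assignment is strictly worse.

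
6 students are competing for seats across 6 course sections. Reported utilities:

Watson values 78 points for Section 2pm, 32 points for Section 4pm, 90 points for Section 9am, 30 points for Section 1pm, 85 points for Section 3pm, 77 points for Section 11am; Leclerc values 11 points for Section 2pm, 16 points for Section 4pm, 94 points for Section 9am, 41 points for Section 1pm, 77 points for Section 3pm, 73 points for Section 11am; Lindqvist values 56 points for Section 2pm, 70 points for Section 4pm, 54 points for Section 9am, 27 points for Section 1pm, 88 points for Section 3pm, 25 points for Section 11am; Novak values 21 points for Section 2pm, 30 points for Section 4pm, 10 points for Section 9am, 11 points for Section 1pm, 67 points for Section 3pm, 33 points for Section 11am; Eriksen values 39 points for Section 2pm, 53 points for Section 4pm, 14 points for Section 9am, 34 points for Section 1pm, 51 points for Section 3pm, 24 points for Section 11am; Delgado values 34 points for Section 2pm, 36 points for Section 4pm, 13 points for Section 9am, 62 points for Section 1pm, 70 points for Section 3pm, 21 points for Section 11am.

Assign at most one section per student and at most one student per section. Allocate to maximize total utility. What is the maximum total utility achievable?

Optimal: Watson→Section 11am (77 points), Leclerc→Section 9am (94 points), Lindqvist→Section 2pm (56 points), Novak→Section 3pm (67 points), Eriksen→Section 4pm (53 points), Delgado→Section 1pm (62 points) — total 77+94+56+67+53+62 = 409 points.
Row-greedy (each student in turn takes its best remaining section) gives 371 points, worse by 38.
Swapping Leclerc↔Eriksen (Leclerc→Section 4pm 16 points, Eriksen→Section 9am 14 points) loses 117.

Maximum total: 409 points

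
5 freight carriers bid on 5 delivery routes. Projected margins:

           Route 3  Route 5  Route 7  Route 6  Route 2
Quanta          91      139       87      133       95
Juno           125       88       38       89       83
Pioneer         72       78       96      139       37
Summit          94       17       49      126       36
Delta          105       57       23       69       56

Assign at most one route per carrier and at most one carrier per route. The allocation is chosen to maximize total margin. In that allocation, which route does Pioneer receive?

Optimal: Quanta→Route 5 ($139k), Juno→Route 2 ($83k), Pioneer→Route 7 ($96k), Summit→Route 6 ($126k), Delta→Route 3 ($105k) — total 139+83+96+126+105 = $549k.
Column-greedy (each route in turn goes to its best remaining carrier) gives $542k, worse by 7.
Next-best assignment: Quanta→Route 5, Juno→Route 3, Pioneer→Route 7, Summit→Route 6, Delta→Route 2 = $542k.
Checked against all permutations: $549k is optimal.
Pioneer's own top route is Route 6 ($139k), but forcing Pioneer→Route 6 and reassigning the rest optimally gives only $515k — worse by 34.

Pioneer receives Route 7.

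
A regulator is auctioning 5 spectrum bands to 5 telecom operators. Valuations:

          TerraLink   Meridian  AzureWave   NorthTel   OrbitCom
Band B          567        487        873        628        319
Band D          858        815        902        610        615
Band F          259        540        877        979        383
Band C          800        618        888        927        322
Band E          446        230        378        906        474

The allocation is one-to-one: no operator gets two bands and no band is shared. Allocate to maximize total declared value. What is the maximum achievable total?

Max total: $3941M

Optimal: TerraLink→Band C ($800M), Meridian→Band D ($815M), AzureWave→Band B ($873M), NorthTel→Band F ($979M), OrbitCom→Band E ($474M) — total 800+815+873+979+474 = $3941M.
Column-greedy (each band in turn goes to its best remaining operator) gives $3802M, worse by 139.
Swapping NorthTel↔AzureWave (NorthTel→Band B $628M, AzureWave→Band F $877M) loses 347.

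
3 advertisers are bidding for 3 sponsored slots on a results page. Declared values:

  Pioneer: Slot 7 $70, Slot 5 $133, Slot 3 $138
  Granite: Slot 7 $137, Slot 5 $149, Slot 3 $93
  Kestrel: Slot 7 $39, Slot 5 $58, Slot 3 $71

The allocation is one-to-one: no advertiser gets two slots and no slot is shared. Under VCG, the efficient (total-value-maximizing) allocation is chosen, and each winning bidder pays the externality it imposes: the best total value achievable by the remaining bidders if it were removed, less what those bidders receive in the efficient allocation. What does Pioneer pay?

Efficient allocation: Pioneer→Slot 5 ($133), Granite→Slot 7 ($137), Kestrel→Slot 3 ($71); total welfare W = $341.
Pioneer receives Slot 5 at value $133, so the others get W − 133 = $208.
Without Pioneer: best allocation of the remaining 2 bidders over all 3 slots is Granite→Slot 5 ($149), Kestrel→Slot 3 ($71), total $220.
VCG payment = (others' best without Pioneer) − (others' welfare with Pioneer) = 220 − 208 = $12.

Pioneer pays $12.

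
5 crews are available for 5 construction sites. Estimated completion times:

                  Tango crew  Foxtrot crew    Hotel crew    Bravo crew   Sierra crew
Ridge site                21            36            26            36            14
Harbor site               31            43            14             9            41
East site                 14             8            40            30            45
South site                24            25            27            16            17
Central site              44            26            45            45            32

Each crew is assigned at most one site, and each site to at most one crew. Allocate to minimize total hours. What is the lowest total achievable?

Optimal: Tango crew→East site (14 hours), Foxtrot crew→Central site (26 hours), Hotel crew→Harbor site (14 hours), Bravo crew→South site (16 hours), Sierra crew→Ridge site (14 hours) — total 14+26+14+16+14 = 84 hours.
Row-greedy (each crew in turn takes its cheapest remaining site) gives 121 hours, worse by 37.
Swapping Foxtrot crew↔Tango crew (Foxtrot crew→East site 8 hours, Tango crew→Central site 44 hours) adds 12.
Every other assignment is strictly worse.

Min total: 84 hours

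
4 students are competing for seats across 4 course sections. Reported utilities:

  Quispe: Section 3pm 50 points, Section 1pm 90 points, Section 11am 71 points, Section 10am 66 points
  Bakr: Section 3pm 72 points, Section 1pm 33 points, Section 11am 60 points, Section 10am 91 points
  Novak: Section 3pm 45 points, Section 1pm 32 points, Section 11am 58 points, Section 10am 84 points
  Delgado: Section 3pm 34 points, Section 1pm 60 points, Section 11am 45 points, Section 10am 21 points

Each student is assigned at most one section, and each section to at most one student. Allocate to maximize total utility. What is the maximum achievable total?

Max total: 291 points

This is a one-to-one assignment (maximum-weight bipartite matching).
Optimal: Quispe→Section 1pm (90 points), Bakr→Section 3pm (72 points), Novak→Section 10am (84 points), Delgado→Section 11am (45 points) — total 90+72+84+45 = 291 points.
Column-greedy (each section in turn goes to its best remaining student) gives 241 points, worse by 50.
Next-best assignment: Quispe→Section 11am, Bakr→Section 3pm, Novak→Section 10am, Delgado→Section 1pm = 287 points.
Every other assignment is strictly worse.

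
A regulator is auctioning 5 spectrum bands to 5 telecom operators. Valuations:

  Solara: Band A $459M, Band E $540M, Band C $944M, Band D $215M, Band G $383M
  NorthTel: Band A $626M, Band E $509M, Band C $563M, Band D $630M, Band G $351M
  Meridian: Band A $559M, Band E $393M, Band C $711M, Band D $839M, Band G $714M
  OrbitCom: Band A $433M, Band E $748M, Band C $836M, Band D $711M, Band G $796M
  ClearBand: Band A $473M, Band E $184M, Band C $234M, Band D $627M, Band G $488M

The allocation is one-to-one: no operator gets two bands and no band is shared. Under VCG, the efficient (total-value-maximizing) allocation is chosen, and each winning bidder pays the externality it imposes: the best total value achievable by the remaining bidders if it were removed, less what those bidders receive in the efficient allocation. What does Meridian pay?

Meridian pays $48M.

Efficient allocation: Solara→Band C ($944M), NorthTel→Band A ($626M), Meridian→Band G ($714M), OrbitCom→Band E ($748M), ClearBand→Band D ($627M); total welfare W = $3659M.
Meridian receives Band G at value $714M, so the others get W − 714 = $2945M.
Without Meridian: best allocation of the remaining 4 bidders over all 5 bands is Solara→Band C ($944M), NorthTel→Band A ($626M), OrbitCom→Band G ($796M), ClearBand→Band D ($627M), total $2993M.
VCG payment = (others' best without Meridian) − (others' welfare with Meridian) = 2993 − 2945 = $48M.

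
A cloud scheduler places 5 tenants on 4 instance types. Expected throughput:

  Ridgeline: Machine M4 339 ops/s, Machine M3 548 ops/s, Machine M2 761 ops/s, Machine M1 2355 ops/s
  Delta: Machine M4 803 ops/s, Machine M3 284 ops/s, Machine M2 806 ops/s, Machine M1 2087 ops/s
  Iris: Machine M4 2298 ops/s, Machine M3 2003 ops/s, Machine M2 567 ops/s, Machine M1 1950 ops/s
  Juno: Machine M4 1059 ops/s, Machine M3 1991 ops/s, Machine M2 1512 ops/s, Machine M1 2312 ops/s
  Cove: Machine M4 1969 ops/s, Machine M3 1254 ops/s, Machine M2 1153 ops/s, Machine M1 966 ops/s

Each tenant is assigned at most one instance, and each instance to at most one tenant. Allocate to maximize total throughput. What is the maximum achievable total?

This is the linear assignment problem.
Optimal: Cove→Machine M4 (1969 ops/s), Iris→Machine M3 (2003 ops/s), Juno→Machine M2 (1512 ops/s), Ridgeline→Machine M1 (2355 ops/s) — total 1969+2003+1512+2355 = 7839 ops/s.
Column-greedy (each instance in turn goes to its best remaining tenant) gives 7797 ops/s, worse by 42.
No other one-to-one assignment exceeds 7839 ops/s.

Maximum total: 7839 ops/s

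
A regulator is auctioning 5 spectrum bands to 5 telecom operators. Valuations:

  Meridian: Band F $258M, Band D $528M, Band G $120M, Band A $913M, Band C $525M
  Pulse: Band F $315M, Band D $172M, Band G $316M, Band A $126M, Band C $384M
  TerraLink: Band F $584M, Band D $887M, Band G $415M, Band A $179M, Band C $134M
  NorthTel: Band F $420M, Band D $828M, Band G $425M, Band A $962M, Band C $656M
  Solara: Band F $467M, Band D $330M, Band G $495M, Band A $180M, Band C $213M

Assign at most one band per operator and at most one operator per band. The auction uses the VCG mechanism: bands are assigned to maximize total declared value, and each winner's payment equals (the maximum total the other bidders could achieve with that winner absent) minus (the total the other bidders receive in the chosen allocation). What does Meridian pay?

Efficient allocation: Meridian→Band A ($913M), Pulse→Band F ($315M), TerraLink→Band D ($887M), NorthTel→Band C ($656M), Solara→Band G ($495M); total welfare W = $3266M.
Meridian receives Band A at value $913M, so the others get W − 913 = $2353M.
Without Meridian: best allocation of the remaining 4 bidders over all 5 bands is Pulse→Band C ($384M), TerraLink→Band D ($887M), NorthTel→Band A ($962M), Solara→Band G ($495M), total $2728M.
VCG payment = (others' best without Meridian) − (others' welfare with Meridian) = 2728 − 2353 = $375M.

Meridian pays $375M.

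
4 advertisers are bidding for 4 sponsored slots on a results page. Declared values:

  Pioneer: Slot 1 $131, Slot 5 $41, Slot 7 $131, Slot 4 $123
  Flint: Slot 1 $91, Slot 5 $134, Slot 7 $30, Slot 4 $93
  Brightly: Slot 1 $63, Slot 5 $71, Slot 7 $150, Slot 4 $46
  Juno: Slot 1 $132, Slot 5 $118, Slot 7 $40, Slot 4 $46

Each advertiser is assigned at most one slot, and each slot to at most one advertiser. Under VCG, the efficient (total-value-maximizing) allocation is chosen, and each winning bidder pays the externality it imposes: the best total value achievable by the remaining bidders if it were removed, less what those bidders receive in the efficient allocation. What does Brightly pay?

Efficient allocation: Pioneer→Slot 4 ($123), Flint→Slot 5 ($134), Brightly→Slot 7 ($150), Juno→Slot 1 ($132); total welfare W = $539.
Brightly receives Slot 7 at value $150, so the others get W − 150 = $389.
Without Brightly: best allocation of the remaining 3 bidders over all 4 slots is Pioneer→Slot 7 ($131), Flint→Slot 5 ($134), Juno→Slot 1 ($132), total $397.
VCG payment = (others' best without Brightly) − (others' welfare with Brightly) = 397 − 389 = $8.

Brightly pays $8.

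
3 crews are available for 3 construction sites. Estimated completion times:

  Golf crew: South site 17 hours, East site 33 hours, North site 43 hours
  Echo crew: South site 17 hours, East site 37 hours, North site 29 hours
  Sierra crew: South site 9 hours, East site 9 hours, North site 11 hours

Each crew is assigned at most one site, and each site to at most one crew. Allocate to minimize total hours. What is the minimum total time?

Optimal: Golf crew→South site (17 hours), Echo crew→North site (29 hours), Sierra crew→East site (9 hours) — total 17+29+9 = 55 hours.
Min-entry greedy (repeatedly take the single cheapest remaining cell) gives 71 hours, worse by 16.
Next-best assignment: Golf crew→East site, Echo crew→South site, Sierra crew→North site = 61 hours.
Checked against all permutations: 55 hours is optimal.

Min total: 55 hours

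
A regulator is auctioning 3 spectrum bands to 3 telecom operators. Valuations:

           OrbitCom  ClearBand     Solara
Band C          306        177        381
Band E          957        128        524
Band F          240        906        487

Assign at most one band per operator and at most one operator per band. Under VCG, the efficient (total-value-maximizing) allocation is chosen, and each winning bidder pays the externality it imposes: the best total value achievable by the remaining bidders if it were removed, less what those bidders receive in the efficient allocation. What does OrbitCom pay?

Efficient allocation: OrbitCom→Band E ($957M), ClearBand→Band F ($906M), Solara→Band C ($381M); total welfare W = $2244M.
OrbitCom receives Band E at value $957M, so the others get W − 957 = $1287M.
Without OrbitCom: best allocation of the remaining 2 bidders over all 3 bands is ClearBand→Band F ($906M), Solara→Band E ($524M), total $1430M.
VCG payment = (others' best without OrbitCom) − (others' welfare with OrbitCom) = 1430 − 1287 = $143M.

OrbitCom pays $143M.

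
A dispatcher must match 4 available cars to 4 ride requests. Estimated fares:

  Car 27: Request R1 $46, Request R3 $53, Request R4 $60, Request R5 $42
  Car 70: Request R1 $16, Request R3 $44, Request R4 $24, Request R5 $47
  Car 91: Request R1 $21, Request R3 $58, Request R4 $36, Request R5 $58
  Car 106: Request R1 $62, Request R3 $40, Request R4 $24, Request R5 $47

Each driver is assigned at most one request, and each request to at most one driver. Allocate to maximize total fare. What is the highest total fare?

Maximum total: $227

This is the linear assignment problem.
Optimal: Car 27→Request R4 ($60), Car 70→Request R5 ($47), Car 91→Request R3 ($58), Car 106→Request R1 ($62) — total 60+47+58+62 = $227.
Every other assignment is strictly worse.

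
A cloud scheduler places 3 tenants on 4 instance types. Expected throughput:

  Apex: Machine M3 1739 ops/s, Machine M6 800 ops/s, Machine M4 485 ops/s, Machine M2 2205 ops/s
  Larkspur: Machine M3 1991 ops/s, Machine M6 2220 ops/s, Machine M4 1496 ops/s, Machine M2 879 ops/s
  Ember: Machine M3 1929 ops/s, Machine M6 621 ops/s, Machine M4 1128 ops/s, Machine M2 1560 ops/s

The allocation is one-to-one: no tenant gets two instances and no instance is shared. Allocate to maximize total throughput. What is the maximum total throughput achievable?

Treat this as an assignment problem: match each tenant to one instance.
Optimal: Apex→Machine M2 (2205 ops/s), Larkspur→Machine M6 (2220 ops/s), Ember→Machine M3 (1929 ops/s) — total 2205+2220+1929 = 6354 ops/s.
Column-greedy (each instance in turn goes to its best remaining tenant) gives 3919 ops/s, worse by 2435.
Next-best assignment: Apex→Machine M2, Larkspur→Machine M4, Ember→Machine M3 = 5630 ops/s.
No other one-to-one assignment exceeds 6354 ops/s.

Max total: 6354 ops/s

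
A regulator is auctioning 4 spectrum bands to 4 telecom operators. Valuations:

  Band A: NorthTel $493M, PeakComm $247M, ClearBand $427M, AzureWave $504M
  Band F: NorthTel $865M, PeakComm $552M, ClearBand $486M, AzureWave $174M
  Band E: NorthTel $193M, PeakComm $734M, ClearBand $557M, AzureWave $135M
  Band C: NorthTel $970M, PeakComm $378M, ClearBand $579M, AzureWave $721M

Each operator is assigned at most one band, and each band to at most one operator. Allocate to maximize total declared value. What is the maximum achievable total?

Max total: $2747M

Optimal: NorthTel→Band F ($865M), PeakComm→Band E ($734M), ClearBand→Band A ($427M), AzureWave→Band C ($721M) — total 865+734+427+721 = $2747M.
Next-best assignment: NorthTel→Band C, PeakComm→Band E, ClearBand→Band F, AzureWave→Band A = $2694M.
Every other assignment is strictly worse.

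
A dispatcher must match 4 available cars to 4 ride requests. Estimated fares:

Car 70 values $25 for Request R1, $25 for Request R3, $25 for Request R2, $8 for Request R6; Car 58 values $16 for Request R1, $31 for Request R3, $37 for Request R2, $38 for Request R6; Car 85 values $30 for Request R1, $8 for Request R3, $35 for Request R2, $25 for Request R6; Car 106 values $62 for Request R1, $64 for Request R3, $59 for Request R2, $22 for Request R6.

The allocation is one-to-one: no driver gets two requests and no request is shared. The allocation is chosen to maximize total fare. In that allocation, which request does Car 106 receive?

Car 106 receives Request R3.

This is the linear assignment problem.
Optimal: Car 70→Request R1 ($25), Car 58→Request R6 ($38), Car 85→Request R2 ($35), Car 106→Request R3 ($64) — total 25+38+35+64 = $162.
Column-greedy (each request in turn goes to its best remaining driver) gives $136, worse by 26.
Next-best assignment: Car 70→Request R3, Car 58→Request R6, Car 85→Request R2, Car 106→Request R1 = $160.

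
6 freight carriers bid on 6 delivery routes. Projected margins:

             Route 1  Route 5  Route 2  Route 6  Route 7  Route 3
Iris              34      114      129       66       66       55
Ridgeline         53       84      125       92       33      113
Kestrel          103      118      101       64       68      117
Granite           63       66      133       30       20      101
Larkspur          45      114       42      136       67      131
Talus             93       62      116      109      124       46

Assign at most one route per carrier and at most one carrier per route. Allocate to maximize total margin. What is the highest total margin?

Optimal: Iris→Route 5 ($114k), Ridgeline→Route 3 ($113k), Kestrel→Route 1 ($103k), Granite→Route 2 ($133k), Larkspur→Route 6 ($136k), Talus→Route 7 ($124k) — total 114+113+103+133+136+124 = $723k.
Max-entry greedy (repeatedly take the single best remaining cell) gives $658k, worse by 65.
Next-best assignment: Iris→Route 5, Ridgeline→Route 2, Kestrel→Route 1, Granite→Route 3, Larkspur→Route 6, Talus→Route 7 = $703k.

Maximum total: $723k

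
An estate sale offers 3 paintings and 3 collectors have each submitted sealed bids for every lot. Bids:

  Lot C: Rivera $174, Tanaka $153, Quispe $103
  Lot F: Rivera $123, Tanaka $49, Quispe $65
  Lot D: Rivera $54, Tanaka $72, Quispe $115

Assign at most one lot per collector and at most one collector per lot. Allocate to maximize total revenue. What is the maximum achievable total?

Optimal: Rivera→Lot F ($123), Tanaka→Lot C ($153), Quispe→Lot D ($115) — total 123+153+115 = $391.
Row-greedy (each collector in turn takes its best remaining lot) gives $311, worse by 80.
Checked against all permutations: $391 is optimal.

Maximum total: $391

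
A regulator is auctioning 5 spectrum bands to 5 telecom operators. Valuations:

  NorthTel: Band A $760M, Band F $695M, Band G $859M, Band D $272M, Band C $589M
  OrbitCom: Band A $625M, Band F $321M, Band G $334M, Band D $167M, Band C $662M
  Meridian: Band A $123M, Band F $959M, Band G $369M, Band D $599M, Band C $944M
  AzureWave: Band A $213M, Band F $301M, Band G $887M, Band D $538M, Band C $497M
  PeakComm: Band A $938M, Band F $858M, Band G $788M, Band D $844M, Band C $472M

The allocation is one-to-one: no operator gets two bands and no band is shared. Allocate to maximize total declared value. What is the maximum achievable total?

Maximum total: $4112M

This is the linear assignment problem.
Optimal: NorthTel→Band A ($760M), OrbitCom→Band C ($662M), Meridian→Band F ($959M), AzureWave→Band G ($887M), PeakComm→Band D ($844M) — total 760+662+959+887+844 = $4112M.
Row-greedy (each operator in turn takes its best remaining band) gives $3956M, worse by 156.
Next-best assignment: NorthTel→Band F, OrbitCom→Band A, Meridian→Band C, AzureWave→Band G, PeakComm→Band D = $3995M.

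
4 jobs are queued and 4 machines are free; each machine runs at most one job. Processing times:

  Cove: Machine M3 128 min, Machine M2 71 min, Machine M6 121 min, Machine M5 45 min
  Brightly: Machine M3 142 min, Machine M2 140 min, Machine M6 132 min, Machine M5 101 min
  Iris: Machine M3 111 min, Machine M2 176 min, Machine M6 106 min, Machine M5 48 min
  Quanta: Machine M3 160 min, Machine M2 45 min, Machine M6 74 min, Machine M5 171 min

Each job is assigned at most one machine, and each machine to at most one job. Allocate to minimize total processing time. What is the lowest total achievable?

Minimum total: 333 min

Optimal: Cove→Machine M5 (45 min), Brightly→Machine M6 (132 min), Iris→Machine M3 (111 min), Quanta→Machine M2 (45 min) — total 45+132+111+45 = 333 min.
Min-entry greedy (repeatedly take the single cheapest remaining cell) gives 338 min, worse by 5.
Next-best assignment: Cove→Machine M2, Brightly→Machine M3, Iris→Machine M5, Quanta→Machine M6 = 335 min.
Swapping Quanta↔Brightly (Quanta→Machine M6 74 min, Brightly→Machine M2 140 min) adds 37.
No other one-to-one assignment undercuts 333 min.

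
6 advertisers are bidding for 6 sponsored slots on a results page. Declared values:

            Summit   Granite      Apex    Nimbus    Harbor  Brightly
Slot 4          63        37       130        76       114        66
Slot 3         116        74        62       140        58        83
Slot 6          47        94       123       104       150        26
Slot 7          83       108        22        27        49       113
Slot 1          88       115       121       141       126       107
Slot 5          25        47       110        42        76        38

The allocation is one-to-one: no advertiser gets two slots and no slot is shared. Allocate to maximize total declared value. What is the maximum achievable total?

Max total: $697

Optimal: Summit→Slot 3 ($116), Granite→Slot 5 ($47), Apex→Slot 4 ($130), Nimbus→Slot 1 ($141), Harbor→Slot 6 ($150), Brightly→Slot 7 ($113) — total 116+47+130+141+150+113 = $697.
Column-greedy (each slot in turn goes to its best remaining advertiser) gives $673, worse by 24.
Next-best assignment: Summit→Slot 4, Granite→Slot 1, Apex→Slot 5, Nimbus→Slot 3, Harbor→Slot 6, Brightly→Slot 7 = $691.
Swapping Summit↔Harbor (Summit→Slot 6 $47, Harbor→Slot 3 $58) loses 161.
Checked against all permutations: $697 is optimal.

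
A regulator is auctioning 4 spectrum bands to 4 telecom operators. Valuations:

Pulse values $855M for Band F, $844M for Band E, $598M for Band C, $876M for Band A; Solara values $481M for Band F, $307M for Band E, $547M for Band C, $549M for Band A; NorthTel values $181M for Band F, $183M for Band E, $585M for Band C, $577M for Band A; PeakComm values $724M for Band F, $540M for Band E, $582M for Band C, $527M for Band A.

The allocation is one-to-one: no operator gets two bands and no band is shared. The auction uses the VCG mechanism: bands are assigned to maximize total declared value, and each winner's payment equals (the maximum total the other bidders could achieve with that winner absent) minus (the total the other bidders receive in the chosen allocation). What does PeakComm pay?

Efficient allocation: Pulse→Band E ($844M), Solara→Band A ($549M), NorthTel→Band C ($585M), PeakComm→Band F ($724M); total welfare W = $2702M.
PeakComm receives Band F at value $724M, so the others get W − 724 = $1978M.
Without PeakComm: best allocation of the remaining 3 bidders over all 4 bands is Pulse→Band F ($855M), Solara→Band A ($549M), NorthTel→Band C ($585M), total $1989M.
VCG payment = (others' best without PeakComm) − (others' welfare with PeakComm) = 1989 − 1978 = $11M.

PeakComm pays $11M.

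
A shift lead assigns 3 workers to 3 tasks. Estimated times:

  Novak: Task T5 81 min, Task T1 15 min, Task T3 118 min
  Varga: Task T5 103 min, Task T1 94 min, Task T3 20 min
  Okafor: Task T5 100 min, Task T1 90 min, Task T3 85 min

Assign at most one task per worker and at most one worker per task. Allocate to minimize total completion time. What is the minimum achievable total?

Min total: 135 min

Optimal: Novak→Task T1 (15 min), Varga→Task T3 (20 min), Okafor→Task T5 (100 min) — total 15+20+100 = 135 min.
Column-greedy (each task in turn goes to its cheapest remaining worker) gives 191 min, worse by 56.
Swapping Okafor↔Novak (Okafor→Task T1 90 min, Novak→Task T5 81 min) adds 56.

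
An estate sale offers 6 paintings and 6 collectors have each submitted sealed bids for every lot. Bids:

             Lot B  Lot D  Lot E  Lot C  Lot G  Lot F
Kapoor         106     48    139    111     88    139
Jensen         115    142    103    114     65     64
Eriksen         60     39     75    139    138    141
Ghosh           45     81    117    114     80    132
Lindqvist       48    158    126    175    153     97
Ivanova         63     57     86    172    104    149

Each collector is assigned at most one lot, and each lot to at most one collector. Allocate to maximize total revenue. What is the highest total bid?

Max total: $854

Optimal: Kapoor→Lot E ($139), Jensen→Lot B ($115), Eriksen→Lot G ($138), Ghosh→Lot F ($132), Lindqvist→Lot D ($158), Ivanova→Lot C ($172) — total 139+115+138+132+158+172 = $854.
Max-entry greedy (repeatedly take the single best remaining cell) gives $788, worse by 66.
Checked against all permutations: $854 is optimal.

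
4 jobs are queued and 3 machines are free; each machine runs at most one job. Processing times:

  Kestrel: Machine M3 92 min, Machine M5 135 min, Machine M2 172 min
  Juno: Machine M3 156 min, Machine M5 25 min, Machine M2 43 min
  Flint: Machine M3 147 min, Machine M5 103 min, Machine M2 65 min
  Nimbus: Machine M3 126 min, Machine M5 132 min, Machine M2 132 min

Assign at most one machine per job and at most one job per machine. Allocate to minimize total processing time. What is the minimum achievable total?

Minimum total: 182 min

This is the linear assignment problem.
Optimal: Kestrel→Machine M3 (92 min), Juno→Machine M5 (25 min), Flint→Machine M2 (65 min) — total 92+25+65 = 182 min.
Next-best assignment: Nimbus→Machine M3, Juno→Machine M5, Flint→Machine M2 = 216 min.
Every other assignment is strictly worse.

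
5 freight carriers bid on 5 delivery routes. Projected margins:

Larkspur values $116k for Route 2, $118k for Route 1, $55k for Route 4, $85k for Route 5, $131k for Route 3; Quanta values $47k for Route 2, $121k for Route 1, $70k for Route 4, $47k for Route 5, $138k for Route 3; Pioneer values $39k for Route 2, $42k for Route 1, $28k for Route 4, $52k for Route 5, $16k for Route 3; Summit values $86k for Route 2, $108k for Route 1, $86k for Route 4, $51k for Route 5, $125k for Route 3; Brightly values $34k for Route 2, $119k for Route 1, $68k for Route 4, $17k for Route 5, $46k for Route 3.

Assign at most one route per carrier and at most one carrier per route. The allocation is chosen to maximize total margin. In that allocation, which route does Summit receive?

Optimal: Larkspur→Route 2 ($116k), Quanta→Route 3 ($138k), Pioneer→Route 5 ($52k), Summit→Route 4 ($86k), Brightly→Route 1 ($119k) — total 116+138+52+86+119 = $511k.
Row-greedy (each carrier in turn takes its best remaining route) gives $458k, worse by 53.
Swapping Brightly↔Summit (Brightly→Route 4 $68k, Summit→Route 1 $108k) loses 29.
Summit's own top route is Route 3 ($125k), but forcing Summit→Route 3 and reassigning the rest optimally gives only $482k — worse by 29.

Summit receives Route 4.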